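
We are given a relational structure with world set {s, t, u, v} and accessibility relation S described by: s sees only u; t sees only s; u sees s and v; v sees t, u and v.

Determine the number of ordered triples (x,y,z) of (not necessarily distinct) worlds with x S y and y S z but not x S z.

Enumerating: (s,u,s), (s,u,v), (t,s,u), (u,s,u), (u,v,t), (u,v,u), (v,t,s), (v,u,s).

8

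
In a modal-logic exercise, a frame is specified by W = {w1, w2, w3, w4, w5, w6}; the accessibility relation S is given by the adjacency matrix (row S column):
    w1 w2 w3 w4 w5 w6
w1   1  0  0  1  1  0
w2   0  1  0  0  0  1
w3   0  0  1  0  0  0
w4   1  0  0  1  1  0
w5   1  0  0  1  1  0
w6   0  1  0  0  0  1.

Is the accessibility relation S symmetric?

Symmetric: yes — every pair in S has its reverse in S.

Yes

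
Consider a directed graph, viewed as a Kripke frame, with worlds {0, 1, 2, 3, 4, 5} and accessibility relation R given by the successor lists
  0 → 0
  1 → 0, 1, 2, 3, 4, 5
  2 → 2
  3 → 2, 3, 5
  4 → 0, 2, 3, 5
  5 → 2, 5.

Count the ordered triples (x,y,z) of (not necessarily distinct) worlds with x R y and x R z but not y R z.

Enumerating: (1,0,1), (1,0,2), (1,0,3), (1,0,4), (1,0,5), (1,2,0), (1,2,1), (1,2,3), (1,2,4), (1,2,5), (1,3,0), (1,3,1), … and 20 more.
Total: 32.

32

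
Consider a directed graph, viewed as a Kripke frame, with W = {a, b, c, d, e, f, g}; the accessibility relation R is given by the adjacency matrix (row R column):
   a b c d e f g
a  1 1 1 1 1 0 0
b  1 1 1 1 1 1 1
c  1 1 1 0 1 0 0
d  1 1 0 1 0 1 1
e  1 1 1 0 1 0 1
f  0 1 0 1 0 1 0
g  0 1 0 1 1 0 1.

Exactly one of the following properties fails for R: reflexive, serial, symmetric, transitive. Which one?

transitive

Reflexive: yes — every world is R-related to itself.
Serial: yes — every world has a successor (e.g. a R a).
Symmetric: yes — every pair in R has its reverse in R.
Transitive: no — a R b and b R f, but not a R f.
Only transitive fails.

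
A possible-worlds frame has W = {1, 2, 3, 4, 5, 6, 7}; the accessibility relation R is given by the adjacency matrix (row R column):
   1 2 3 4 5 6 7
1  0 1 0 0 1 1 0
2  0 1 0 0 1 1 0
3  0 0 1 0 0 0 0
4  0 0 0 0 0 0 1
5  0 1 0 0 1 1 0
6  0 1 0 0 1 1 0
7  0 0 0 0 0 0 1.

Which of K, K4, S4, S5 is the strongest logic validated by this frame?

K4

Transitive (axiom 4): yes — every two-step R-path is closed by a direct edge.
Reflexive (axiom T): no — 1 is not related to itself.
Euclidean (axiom 5): yes — any two successors of a common world are R-related.
So F validates K, K4; S4 would additionally require R to be reflexive. The strongest is K4.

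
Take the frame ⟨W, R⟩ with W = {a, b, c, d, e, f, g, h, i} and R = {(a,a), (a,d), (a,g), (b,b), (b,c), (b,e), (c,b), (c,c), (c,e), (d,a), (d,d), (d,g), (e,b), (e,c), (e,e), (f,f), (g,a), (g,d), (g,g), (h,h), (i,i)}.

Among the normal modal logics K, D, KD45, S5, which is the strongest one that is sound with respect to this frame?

Serial (axiom D): yes — every world has a successor (e.g. a R a).
Euclidean (axiom 5): yes — any two successors of a common world are R-related.
Transitive (axiom 4): yes — every two-step R-path is closed by a direct edge.
Reflexive (axiom T): yes — every world is R-related to itself.
So F validates K, D, KD45, S5. The strongest is S5.

S5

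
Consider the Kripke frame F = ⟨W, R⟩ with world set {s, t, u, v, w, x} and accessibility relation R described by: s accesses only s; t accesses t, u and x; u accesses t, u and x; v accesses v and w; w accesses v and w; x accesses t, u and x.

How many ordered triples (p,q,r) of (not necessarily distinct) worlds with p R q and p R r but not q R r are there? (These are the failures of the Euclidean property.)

R is Euclidean; there are no such tuples.

0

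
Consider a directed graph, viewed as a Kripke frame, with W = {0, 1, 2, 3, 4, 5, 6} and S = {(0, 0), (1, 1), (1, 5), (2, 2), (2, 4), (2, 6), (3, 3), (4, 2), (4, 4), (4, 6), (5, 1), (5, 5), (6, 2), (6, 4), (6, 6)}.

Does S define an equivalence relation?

Reflexive: yes — every world is S-related to itself.
Symmetric: yes — every pair in S has its reverse in S.
Transitive: yes — every two-step S-path is closed by a direct edge.
So S is an equivalence relation.

Yes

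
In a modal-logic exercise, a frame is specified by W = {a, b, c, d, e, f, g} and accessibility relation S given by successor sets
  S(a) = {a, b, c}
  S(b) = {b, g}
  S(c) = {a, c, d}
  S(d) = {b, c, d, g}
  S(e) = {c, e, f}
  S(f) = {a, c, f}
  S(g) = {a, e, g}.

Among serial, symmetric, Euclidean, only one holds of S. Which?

Serial: yes — every world has a successor (e.g. a S a).
Symmetric: no — a S b but not b S a.
Euclidean: no — a S b and a S c, but not b S c.
Only serial holds.

serial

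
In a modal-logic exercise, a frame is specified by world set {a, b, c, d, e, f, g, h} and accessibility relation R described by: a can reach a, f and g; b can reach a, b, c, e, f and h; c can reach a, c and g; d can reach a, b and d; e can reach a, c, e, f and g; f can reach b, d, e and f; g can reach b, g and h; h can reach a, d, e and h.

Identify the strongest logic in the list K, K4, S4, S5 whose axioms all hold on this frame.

Transitive (axiom 4): no — a R f and f R b, but not a R b.
Reflexive (axiom T): yes — every world is R-related to itself.
Euclidean (axiom 5): no — a R f and a R g, but not f R g.
So F validates K; K4 would additionally require R to be transitive. The strongest is K.

K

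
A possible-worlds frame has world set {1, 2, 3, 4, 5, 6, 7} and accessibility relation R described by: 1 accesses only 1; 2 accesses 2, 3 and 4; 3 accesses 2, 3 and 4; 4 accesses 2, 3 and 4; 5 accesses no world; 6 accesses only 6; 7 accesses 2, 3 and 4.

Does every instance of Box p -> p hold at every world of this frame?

Axiom T corresponds to the accessibility relation being reflexive.
Reflexive: no — 5 is not related to itself.

No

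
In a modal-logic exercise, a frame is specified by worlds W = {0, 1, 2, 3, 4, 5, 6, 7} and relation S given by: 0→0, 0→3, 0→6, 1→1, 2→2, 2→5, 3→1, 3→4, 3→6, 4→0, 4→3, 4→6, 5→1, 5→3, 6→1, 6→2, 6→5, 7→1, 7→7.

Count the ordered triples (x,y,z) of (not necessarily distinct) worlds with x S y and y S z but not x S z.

19

Enumerating: (0,3,1), (0,3,4), (0,6,1), (0,6,2), (0,6,5), (2,5,1), (2,5,3), (3,4,0), (3,4,3), (3,6,2), (3,6,5), (4,3,1), … and 7 more.
Total: 19.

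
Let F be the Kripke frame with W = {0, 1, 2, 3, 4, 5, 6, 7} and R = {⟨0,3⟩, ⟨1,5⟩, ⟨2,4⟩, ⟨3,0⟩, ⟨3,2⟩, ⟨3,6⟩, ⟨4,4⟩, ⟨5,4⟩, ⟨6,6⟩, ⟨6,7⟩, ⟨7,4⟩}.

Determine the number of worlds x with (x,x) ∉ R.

6

Enumerating: 0, 1, 2, 3, 5, 7.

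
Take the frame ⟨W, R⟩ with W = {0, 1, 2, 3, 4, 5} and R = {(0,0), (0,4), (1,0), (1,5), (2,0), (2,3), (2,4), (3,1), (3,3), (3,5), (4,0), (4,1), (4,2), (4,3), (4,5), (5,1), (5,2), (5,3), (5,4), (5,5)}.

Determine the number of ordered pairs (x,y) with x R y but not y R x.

7

Enumerating: (1,0), (2,0), (2,3), (3,1), (4,1), (4,3), (5,2).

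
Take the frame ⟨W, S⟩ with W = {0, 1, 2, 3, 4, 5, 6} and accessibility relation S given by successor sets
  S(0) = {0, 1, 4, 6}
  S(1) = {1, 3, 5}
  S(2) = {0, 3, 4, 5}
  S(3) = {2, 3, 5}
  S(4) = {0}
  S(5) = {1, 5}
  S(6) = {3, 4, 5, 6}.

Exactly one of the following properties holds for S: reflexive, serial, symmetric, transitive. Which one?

serial

Reflexive: no — 2 is not related to itself.
Serial: yes — every world has a successor (e.g. 0 S 0).
Symmetric: no — 0 S 1 but not 1 S 0.
Transitive: no — 0 S 1 and 1 S 3, but not 0 S 3.
Only serial holds.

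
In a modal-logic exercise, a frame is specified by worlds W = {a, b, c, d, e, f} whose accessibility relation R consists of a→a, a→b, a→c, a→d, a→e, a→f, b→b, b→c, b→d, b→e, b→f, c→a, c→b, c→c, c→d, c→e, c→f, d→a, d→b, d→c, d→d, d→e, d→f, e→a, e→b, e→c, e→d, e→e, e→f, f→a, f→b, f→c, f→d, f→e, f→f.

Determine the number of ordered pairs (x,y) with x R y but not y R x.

Enumerating: (a,b).

1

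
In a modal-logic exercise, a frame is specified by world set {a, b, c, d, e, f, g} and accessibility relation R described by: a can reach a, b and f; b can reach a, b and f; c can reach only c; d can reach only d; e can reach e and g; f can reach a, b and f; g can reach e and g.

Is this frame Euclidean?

Euclidean: yes — any two successors of a common world are R-related.

Yes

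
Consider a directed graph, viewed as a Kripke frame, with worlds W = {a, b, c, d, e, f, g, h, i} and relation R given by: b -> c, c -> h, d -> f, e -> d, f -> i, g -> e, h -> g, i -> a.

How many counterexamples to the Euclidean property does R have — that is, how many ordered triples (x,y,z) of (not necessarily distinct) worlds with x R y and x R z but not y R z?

8

Enumerating: (b,c,c), (c,h,h), (d,f,f), (e,d,d), (f,i,i), (g,e,e), (h,g,g), (i,a,a).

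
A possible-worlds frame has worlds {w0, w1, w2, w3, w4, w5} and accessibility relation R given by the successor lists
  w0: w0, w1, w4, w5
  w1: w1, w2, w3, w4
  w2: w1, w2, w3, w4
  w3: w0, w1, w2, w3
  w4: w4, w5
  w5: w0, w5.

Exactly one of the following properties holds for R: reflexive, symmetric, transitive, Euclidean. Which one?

Reflexive: yes — every world is R-related to itself.
Symmetric: no — w0 R w1 but not w1 R w0.
Transitive: no — w0 R w1 and w1 R w2, but not w0 R w2.
Euclidean: no — w0 R w1 and w0 R w5, but not w1 R w5.
Only reflexive holds.

reflexive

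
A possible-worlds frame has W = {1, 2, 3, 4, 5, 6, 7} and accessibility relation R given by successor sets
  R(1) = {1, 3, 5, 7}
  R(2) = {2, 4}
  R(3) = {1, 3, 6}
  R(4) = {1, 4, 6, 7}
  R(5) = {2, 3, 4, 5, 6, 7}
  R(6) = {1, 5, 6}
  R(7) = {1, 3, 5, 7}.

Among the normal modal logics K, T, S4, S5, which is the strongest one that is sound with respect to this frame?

Reflexive (axiom T): yes — every world is R-related to itself.
Transitive (axiom 4): no — 1 R 3 and 3 R 6, but not 1 R 6.
Euclidean (axiom 5): no — 1 R 3 and 1 R 5, but not 3 R 5.
So F validates K, T; S4 would additionally require R to be transitive. The strongest is T.

T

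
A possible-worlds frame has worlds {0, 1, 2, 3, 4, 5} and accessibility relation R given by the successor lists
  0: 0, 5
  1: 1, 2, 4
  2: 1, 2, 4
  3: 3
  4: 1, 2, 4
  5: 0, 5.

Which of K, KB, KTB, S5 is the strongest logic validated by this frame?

Symmetric (axiom B): yes — every pair in R has its reverse in R.
Reflexive (axiom T): yes — every world is R-related to itself.
Euclidean (axiom 5): yes — any two successors of a common world are R-related.
So F validates K, KB, KTB, S5. The strongest is S5.

S5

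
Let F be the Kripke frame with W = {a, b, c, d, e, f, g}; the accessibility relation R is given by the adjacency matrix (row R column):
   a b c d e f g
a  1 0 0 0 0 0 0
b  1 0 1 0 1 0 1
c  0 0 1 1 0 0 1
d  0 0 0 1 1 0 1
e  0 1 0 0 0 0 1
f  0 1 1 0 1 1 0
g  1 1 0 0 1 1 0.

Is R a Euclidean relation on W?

No

Euclidean: no — b R a and b R c, but not a R c.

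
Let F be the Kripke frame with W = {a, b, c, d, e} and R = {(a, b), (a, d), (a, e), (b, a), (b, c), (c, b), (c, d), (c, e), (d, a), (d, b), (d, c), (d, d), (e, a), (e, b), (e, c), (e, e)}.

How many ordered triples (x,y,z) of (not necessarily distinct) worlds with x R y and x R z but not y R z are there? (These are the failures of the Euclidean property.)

Enumerating: (a,b,b), (a,b,d), (a,b,e), (a,d,e), (a,e,d), (b,a,a), (b,a,c), (b,c,a), (b,c,c), (c,b,b), (c,b,d), (c,b,e), … and 14 more.
Total: 26.

26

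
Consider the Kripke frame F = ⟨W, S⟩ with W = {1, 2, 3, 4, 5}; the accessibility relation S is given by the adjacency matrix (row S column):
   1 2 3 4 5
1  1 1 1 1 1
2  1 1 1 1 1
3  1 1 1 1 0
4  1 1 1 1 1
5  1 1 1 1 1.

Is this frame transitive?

No

Transitive: no — 3 S 1 and 1 S 5, but not 3 S 5.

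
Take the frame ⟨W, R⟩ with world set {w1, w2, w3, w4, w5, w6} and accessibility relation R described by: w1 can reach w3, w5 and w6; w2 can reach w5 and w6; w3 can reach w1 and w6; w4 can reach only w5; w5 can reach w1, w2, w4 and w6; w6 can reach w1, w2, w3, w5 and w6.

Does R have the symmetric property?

Yes

Symmetric: yes — every pair in R has its reverse in R.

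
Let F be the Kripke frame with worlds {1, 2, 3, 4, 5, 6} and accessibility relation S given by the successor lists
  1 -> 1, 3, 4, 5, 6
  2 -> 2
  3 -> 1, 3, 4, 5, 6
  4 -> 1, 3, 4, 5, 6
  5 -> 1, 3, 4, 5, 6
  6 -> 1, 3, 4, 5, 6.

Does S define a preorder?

Yes

Reflexive: yes — every world is S-related to itself.
Transitive: yes — every two-step S-path is closed by a direct edge.
So S is a preorder.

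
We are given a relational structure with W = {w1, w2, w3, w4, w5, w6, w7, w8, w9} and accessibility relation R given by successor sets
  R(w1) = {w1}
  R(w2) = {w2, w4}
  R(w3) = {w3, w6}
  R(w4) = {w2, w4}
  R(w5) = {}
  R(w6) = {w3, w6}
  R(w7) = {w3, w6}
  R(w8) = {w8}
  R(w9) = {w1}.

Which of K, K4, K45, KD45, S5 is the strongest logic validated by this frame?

Transitive (axiom 4): yes — every two-step R-path is closed by a direct edge.
Euclidean (axiom 5): yes — any two successors of a common world are R-related.
Serial (axiom D): no — w5 has no R-successor.
Reflexive (axiom T): no — w5 is not related to itself.
So F validates K, K4, K45; KD45 would additionally require R to be serial. The strongest is K45.

K45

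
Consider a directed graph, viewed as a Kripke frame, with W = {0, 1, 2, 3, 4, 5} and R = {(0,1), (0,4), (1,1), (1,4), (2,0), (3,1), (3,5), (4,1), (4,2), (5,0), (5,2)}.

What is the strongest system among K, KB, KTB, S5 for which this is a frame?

K

Symmetric (axiom B): no — 0 R 1 but not 1 R 0.
Reflexive (axiom T): no — 0 is not related to itself.
Euclidean (axiom 5): no — 3 R 1 and 3 R 5, but not 1 R 5.
So F validates K; KB would additionally require R to be symmetric. The strongest is K.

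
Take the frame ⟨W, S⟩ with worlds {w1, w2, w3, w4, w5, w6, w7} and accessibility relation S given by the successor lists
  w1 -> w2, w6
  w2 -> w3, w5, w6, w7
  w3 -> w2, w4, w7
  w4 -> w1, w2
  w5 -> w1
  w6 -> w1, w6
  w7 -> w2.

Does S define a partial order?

No

Reflexive: no — w1 is not related to itself.
Transitive: no — w1 S w2 and w2 S w3, but not w1 S w3.
Antisymmetric: no — w1 S w6 and w6 S w1 with w1 ≠ w6.
So S is not a partial order.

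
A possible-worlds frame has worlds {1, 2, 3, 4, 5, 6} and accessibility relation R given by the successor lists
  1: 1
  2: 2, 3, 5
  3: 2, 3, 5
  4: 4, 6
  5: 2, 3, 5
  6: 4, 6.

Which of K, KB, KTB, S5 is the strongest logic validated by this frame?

S5

Symmetric (axiom B): yes — every pair in R has its reverse in R.
Reflexive (axiom T): yes — every world is R-related to itself.
Euclidean (axiom 5): yes — any two successors of a common world are R-related.
So F validates K, KB, KTB, S5. The strongest is S5.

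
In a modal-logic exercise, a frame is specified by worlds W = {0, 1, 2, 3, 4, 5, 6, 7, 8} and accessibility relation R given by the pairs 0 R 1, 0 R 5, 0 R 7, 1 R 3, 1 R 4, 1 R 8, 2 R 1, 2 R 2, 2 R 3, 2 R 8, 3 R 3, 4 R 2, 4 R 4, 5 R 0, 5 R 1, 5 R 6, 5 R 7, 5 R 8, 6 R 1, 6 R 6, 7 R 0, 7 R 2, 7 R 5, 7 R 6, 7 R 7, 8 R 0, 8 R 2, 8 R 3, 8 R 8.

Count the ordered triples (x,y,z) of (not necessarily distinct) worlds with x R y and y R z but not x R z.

Enumerating: (0,1,3), (0,1,4), (0,1,8), (0,5,0), (0,5,6), (0,5,8), (0,7,0), (0,7,2), (0,7,6), (1,4,2), (1,8,0), (1,8,2), … and 26 more.
Total: 38.

38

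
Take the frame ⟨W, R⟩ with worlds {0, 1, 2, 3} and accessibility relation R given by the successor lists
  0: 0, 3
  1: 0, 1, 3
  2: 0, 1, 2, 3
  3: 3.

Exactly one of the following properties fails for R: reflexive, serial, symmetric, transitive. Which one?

Reflexive: yes — every world is R-related to itself.
Serial: yes — every world has a successor (e.g. 0 R 0).
Symmetric: no — 0 R 3 but not 3 R 0.
Transitive: yes — every two-step R-path is closed by a direct edge.
Only symmetric fails.

symmetric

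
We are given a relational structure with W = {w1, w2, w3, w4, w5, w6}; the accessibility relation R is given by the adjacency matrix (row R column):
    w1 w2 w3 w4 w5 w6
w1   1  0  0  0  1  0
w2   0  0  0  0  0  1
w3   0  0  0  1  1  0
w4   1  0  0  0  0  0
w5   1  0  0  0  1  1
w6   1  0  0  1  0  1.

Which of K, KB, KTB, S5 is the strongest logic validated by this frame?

K

Symmetric (axiom B): no — w2 R w6 but not w6 R w2.
Reflexive (axiom T): no — w2 is not related to itself.
Euclidean (axiom 5): no — w3 R w4 and w3 R w5, but not w4 R w5.
So F validates K; KB would additionally require R to be symmetric. The strongest is K.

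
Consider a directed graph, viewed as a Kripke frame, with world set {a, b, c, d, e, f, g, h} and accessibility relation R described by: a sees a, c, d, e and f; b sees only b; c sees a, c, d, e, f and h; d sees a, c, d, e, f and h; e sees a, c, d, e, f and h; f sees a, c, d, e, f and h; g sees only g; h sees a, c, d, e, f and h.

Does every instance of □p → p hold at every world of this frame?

Yes

By correspondence theory, T is valid on a frame iff R is reflexive.
Reflexive: yes — every world is R-related to itself.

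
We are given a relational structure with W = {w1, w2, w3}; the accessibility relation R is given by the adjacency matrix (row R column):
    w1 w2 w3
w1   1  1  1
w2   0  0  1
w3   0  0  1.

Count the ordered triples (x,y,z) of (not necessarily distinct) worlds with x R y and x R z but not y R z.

4

Enumerating: (w1,w2,w1), (w1,w2,w2), (w1,w3,w1), (w1,w3,w2).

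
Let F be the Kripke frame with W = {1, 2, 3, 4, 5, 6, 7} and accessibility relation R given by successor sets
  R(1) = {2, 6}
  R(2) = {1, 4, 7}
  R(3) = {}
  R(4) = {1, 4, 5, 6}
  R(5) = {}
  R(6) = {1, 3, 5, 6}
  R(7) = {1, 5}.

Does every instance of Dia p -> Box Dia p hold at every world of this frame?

By correspondence theory, 5 is valid on a frame iff R is Euclidean.
Euclidean: no — 1 R 2 and 1 R 6, but not 2 R 6.

No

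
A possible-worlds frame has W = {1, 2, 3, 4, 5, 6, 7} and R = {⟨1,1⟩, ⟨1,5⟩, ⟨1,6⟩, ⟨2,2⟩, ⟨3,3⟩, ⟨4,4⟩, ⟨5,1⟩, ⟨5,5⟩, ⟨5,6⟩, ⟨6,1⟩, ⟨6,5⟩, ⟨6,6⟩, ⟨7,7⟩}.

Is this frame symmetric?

Symmetric: yes — every pair in R has its reverse in R.

Yes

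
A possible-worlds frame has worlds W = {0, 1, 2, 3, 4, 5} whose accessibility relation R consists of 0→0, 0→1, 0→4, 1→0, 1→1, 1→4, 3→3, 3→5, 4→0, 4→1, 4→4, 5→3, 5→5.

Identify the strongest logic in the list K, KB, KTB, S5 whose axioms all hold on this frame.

KB

Symmetric (axiom B): yes — every pair in R has its reverse in R.
Reflexive (axiom T): no — 2 is not related to itself.
Euclidean (axiom 5): yes — any two successors of a common world are R-related.
So F validates K, KB; KTB would additionally require R to be reflexive. The strongest is KB.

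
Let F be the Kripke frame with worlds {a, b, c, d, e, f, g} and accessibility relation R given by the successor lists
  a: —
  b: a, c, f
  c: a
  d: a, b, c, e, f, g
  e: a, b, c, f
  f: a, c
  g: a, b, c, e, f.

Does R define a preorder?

Reflexive: no — a is not related to itself.
Transitive: yes — every two-step R-path is closed by a direct edge.
So R is not a preorder.

No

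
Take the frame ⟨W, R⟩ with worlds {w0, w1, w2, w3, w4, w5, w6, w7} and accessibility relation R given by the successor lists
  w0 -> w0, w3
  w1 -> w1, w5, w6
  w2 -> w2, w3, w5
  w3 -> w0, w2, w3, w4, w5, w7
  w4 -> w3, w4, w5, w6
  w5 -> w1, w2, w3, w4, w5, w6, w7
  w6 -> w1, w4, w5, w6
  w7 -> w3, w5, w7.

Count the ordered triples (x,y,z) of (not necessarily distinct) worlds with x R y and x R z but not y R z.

Enumerating: (w3,w0,w2), (w3,w0,w4), (w3,w0,w5), (w3,w0,w7), (w3,w2,w0), (w3,w2,w4), (w3,w2,w7), (w3,w4,w0), (w3,w4,w2), (w3,w4,w7), (w3,w5,w0), (w3,w7,w0), … and 26 more.
Total: 38.

38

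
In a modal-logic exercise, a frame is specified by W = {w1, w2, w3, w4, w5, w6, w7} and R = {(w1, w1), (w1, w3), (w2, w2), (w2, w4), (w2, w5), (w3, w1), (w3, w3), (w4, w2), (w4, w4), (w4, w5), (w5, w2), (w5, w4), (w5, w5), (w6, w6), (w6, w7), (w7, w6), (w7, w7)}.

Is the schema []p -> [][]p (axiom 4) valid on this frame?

By correspondence theory, 4 is valid on a frame iff R is transitive.
Transitive: yes — every two-step R-path is closed by a direct edge.

Yes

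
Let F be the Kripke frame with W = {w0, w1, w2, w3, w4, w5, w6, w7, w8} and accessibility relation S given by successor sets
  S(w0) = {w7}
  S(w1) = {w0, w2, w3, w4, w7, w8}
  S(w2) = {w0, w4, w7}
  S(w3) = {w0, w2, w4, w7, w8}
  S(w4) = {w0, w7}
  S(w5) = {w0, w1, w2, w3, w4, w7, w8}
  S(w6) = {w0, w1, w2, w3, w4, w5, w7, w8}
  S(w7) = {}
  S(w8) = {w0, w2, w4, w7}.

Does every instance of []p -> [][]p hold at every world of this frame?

The schema 4 characterises exactly the transitive frames.
Transitive: yes — every two-step S-path is closed by a direct edge.

Yes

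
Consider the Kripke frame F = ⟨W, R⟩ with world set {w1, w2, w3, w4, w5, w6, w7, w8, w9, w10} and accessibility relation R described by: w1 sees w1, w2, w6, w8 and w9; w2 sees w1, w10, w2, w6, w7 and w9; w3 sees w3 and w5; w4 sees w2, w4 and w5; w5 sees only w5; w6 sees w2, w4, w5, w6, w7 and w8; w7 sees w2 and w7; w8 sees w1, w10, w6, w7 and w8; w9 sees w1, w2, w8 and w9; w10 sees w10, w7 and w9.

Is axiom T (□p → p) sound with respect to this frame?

The schema T characterises exactly the reflexive frames.
Reflexive: yes — every world is R-related to itself.

Yes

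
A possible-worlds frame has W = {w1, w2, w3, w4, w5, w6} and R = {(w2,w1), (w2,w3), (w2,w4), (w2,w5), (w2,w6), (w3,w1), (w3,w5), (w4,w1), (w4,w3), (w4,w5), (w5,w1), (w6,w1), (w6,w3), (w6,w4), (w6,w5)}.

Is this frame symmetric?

No

Symmetric: no — w2 R w1 but not w1 R w2.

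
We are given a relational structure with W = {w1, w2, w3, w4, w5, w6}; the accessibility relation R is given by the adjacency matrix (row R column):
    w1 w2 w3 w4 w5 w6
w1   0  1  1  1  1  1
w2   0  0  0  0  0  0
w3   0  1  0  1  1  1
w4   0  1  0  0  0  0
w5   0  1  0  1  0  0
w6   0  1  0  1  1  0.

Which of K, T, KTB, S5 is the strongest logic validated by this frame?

Reflexive (axiom T): no — w1 is not related to itself.
Symmetric (axiom B): no — w1 R w2 but not w2 R w1.
Euclidean (axiom 5): no — w1 R w2 and w1 R w3, but not w2 R w3.
So F validates K; T would additionally require R to be reflexive. The strongest is K.

K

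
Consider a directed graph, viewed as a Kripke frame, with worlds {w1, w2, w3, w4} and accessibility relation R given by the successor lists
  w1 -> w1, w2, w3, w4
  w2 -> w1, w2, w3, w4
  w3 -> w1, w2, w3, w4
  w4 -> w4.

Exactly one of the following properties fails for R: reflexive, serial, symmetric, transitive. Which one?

Reflexive: yes — every world is R-related to itself.
Serial: yes — every world has a successor (e.g. w1 R w1).
Symmetric: no — w1 R w4 but not w4 R w1.
Transitive: yes — every two-step R-path is closed by a direct edge.
Only symmetric fails.

symmetric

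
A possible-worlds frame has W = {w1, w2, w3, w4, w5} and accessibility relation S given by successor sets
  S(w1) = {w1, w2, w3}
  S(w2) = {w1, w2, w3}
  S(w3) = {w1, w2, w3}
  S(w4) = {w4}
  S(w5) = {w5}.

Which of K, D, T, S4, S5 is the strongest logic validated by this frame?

Serial (axiom D): yes — every world has a successor (e.g. w1 S w1).
Reflexive (axiom T): yes — every world is S-related to itself.
Transitive (axiom 4): yes — every two-step S-path is closed by a direct edge.
Euclidean (axiom 5): yes — any two successors of a common world are S-related.
So F validates K, D, T, S4, S5. The strongest is S5.

S5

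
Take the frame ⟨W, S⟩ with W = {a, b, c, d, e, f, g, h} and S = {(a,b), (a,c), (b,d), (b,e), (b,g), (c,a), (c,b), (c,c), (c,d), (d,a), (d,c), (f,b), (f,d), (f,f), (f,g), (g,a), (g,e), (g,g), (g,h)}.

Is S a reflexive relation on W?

No

Reflexive: no — a is not related to itself.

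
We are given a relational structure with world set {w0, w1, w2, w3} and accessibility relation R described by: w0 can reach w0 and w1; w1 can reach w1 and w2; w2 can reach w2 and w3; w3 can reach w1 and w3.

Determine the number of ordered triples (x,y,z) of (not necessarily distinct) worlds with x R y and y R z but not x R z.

4

Enumerating: (w0,w1,w2), (w1,w2,w3), (w2,w3,w1), (w3,w1,w2).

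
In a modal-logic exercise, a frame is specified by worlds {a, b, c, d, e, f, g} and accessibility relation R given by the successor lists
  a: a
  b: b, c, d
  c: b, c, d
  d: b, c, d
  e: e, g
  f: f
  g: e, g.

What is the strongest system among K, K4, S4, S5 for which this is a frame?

S5

Transitive (axiom 4): yes — every two-step R-path is closed by a direct edge.
Reflexive (axiom T): yes — every world is R-related to itself.
Euclidean (axiom 5): yes — any two successors of a common world are R-related.
So F validates K, K4, S4, S5. The strongest is S5.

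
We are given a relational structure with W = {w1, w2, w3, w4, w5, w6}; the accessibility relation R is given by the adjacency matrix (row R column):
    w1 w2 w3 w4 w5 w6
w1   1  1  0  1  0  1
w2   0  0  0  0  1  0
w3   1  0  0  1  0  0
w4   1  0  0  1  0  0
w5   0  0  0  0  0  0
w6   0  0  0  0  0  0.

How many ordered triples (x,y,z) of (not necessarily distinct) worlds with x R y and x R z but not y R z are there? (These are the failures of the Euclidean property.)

11

Enumerating: (w1,w2,w1), (w1,w2,w2), (w1,w2,w4), (w1,w2,w6), (w1,w4,w2), (w1,w4,w6), (w1,w6,w1), (w1,w6,w2), (w1,w6,w4), (w1,w6,w6), (w2,w5,w5).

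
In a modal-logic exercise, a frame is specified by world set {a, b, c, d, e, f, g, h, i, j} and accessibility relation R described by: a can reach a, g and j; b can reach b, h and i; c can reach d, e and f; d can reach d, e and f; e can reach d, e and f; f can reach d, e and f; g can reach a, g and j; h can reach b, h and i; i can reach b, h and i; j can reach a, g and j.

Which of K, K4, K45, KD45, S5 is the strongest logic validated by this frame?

Transitive (axiom 4): yes — every two-step R-path is closed by a direct edge.
Euclidean (axiom 5): yes — any two successors of a common world are R-related.
Serial (axiom D): yes — every world has a successor (e.g. a R a).
Reflexive (axiom T): no — c is not related to itself.
So F validates K, K4, K45, KD45; S5 would additionally require R to be reflexive. The strongest is KD45.

KD45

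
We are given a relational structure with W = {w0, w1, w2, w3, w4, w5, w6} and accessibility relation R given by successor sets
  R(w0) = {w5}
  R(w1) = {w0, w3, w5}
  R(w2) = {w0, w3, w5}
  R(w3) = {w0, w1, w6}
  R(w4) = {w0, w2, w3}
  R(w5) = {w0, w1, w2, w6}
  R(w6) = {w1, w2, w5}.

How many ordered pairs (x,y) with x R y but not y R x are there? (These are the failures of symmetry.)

10

Enumerating: (w1,w0), (w2,w0), (w2,w3), (w3,w0), (w3,w6), (w4,w0), (w4,w2), (w4,w3), (w6,w1), (w6,w2).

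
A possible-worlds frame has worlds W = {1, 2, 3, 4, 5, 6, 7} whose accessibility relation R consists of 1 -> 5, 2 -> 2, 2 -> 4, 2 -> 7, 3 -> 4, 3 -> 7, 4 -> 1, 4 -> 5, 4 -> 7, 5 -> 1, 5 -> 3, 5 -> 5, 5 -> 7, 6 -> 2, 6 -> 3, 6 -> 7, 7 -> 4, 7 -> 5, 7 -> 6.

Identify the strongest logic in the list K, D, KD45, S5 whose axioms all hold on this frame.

Serial (axiom D): yes — every world has a successor (e.g. 1 R 5).
Euclidean (axiom 5): no — 4 R 1 and 4 R 7, but not 1 R 7.
Transitive (axiom 4): no — 1 R 5 and 5 R 3, but not 1 R 3.
Reflexive (axiom T): no — 1 is not related to itself.
So F validates K, D; KD45 would additionally require R to be Euclidean and transitive. The strongest is D.

D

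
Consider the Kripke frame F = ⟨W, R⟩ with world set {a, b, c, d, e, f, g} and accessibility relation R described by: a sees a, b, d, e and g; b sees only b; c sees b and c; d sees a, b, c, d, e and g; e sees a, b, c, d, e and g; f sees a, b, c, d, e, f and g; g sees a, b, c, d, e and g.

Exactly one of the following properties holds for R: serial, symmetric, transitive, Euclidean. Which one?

Serial: yes — every world has a successor (e.g. a R a).
Symmetric: no — a R b but not b R a.
Transitive: no — a R d and d R c, but not a R c.
Euclidean: no — a R b and a R d, but not b R d.
Only serial holds.

serial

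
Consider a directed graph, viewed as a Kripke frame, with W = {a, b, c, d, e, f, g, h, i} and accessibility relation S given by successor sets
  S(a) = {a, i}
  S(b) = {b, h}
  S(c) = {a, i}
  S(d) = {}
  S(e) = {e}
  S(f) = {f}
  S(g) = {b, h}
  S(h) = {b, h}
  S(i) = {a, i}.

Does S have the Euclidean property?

Yes

Euclidean: yes — any two successors of a common world are S-related.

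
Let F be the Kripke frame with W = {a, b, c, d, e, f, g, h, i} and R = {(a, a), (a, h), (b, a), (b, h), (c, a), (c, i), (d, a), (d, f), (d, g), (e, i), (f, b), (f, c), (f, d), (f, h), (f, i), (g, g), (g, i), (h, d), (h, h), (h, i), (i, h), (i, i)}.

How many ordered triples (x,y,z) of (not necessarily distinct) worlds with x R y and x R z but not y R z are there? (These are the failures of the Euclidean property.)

34

Enumerating: (a,h,a), (b,h,a), (c,a,i), (c,i,a), (d,a,f), (d,a,g), (d,f,a), (d,f,f), (d,f,g), (d,g,a), (d,g,f), (f,b,b), … and 22 more.
Total: 34.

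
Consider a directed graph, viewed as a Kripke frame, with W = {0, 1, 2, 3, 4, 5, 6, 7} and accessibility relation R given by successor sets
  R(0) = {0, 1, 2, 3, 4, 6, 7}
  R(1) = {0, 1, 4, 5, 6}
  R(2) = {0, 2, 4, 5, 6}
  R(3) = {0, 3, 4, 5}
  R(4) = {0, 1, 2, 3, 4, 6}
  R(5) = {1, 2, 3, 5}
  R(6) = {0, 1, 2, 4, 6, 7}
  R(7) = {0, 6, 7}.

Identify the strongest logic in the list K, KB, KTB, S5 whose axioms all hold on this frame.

KTB

Symmetric (axiom B): yes — every pair in R has its reverse in R.
Reflexive (axiom T): yes — every world is R-related to itself.
Euclidean (axiom 5): no — 0 R 1 and 0 R 2, but not 1 R 2.
So F validates K, KB, KTB; S5 would additionally require R to be Euclidean. The strongest is KTB.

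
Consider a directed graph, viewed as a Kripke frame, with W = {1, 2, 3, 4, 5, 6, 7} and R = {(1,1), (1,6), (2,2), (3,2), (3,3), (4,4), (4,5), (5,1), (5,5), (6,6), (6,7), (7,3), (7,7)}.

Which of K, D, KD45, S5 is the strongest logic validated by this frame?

Serial (axiom D): yes — every world has a successor (e.g. 1 R 1).
Euclidean (axiom 5): no — 1 R 6 and 1 R 1, but not 6 R 1.
Transitive (axiom 4): no — 1 R 6 and 6 R 7, but not 1 R 7.
Reflexive (axiom T): yes — every world is R-related to itself.
So F validates K, D; KD45 would additionally require R to be Euclidean and transitive. The strongest is D.

D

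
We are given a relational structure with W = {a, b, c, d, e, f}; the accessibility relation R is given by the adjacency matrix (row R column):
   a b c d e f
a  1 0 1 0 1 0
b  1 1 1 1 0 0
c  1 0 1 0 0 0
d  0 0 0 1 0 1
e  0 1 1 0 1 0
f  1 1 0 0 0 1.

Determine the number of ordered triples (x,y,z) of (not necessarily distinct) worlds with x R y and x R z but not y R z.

Enumerating: (a,c,e), (a,e,a), (b,a,b), (b,a,d), (b,c,b), (b,c,d), (b,d,a), (b,d,b), (b,d,c), (d,f,d), (e,b,e), (e,c,b), (e,c,e), (f,a,b), (f,a,f), (f,b,f).

16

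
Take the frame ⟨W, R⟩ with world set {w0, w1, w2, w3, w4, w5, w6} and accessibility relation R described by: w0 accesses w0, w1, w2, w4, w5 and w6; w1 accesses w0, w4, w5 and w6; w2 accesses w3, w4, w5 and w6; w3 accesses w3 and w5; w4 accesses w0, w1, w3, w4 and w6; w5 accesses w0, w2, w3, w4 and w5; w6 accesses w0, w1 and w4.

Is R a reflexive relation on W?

No

Reflexive: no — w1 is not related to itself.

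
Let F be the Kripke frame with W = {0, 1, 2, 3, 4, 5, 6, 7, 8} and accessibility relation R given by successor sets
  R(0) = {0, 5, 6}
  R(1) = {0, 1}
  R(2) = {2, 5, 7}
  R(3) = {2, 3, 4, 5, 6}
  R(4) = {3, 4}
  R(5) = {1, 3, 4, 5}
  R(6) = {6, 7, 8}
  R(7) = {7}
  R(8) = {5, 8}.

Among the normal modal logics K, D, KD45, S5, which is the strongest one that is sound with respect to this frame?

D

Serial (axiom D): yes — every world has a successor (e.g. 0 R 0).
Euclidean (axiom 5): no — 0 R 5 and 0 R 6, but not 5 R 6.
Transitive (axiom 4): no — 0 R 5 and 5 R 1, but not 0 R 1.
Reflexive (axiom T): yes — every world is R-related to itself.
So F validates K, D; KD45 would additionally require R to be Euclidean and transitive. The strongest is D.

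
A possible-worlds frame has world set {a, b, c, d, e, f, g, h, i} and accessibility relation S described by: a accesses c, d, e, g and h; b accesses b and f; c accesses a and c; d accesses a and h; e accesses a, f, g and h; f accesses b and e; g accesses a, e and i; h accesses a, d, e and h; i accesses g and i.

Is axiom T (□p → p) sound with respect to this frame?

By correspondence theory, T is valid on a frame iff S is reflexive.
Reflexive: no — a is not related to itself.

No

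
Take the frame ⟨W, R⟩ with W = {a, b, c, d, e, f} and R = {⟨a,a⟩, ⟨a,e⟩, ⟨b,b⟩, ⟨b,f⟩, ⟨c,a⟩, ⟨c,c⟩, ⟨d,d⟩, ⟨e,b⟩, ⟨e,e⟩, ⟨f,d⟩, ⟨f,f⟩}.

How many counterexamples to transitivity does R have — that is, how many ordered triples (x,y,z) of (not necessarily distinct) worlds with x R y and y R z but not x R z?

4

Enumerating: (a,e,b), (b,f,d), (c,a,e), (e,b,f).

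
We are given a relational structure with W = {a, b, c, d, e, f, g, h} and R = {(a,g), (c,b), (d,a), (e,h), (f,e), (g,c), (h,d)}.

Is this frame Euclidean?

Euclidean: no — a R g and a R g, but not g R g.

No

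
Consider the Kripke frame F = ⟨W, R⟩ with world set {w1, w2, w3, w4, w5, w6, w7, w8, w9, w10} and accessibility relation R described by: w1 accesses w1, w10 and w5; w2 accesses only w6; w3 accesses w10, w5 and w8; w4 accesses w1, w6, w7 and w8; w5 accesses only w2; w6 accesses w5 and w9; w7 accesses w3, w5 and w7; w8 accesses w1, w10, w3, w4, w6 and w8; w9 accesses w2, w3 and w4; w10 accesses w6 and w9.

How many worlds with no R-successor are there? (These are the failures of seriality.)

0

R is serial; there are no such worlds.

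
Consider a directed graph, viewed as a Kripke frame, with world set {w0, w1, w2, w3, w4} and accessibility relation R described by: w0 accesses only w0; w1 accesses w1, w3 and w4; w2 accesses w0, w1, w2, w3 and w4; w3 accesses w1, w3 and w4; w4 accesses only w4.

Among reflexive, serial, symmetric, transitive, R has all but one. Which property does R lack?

symmetric

Reflexive: yes — every world is R-related to itself.
Serial: yes — every world has a successor (e.g. w0 R w0).
Symmetric: no — w1 R w4 but not w4 R w1.
Transitive: yes — every two-step R-path is closed by a direct edge.
Only symmetric fails.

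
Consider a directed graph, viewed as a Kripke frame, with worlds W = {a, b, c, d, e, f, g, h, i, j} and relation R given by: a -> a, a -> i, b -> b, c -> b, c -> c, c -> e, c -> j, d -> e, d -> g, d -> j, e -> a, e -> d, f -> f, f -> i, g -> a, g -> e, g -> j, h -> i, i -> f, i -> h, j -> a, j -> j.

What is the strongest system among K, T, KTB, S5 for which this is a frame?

Reflexive (axiom T): no — d is not related to itself.
Symmetric (axiom B): no — a R i but not i R a.
Euclidean (axiom 5): no — c R b and c R e, but not b R e.
So F validates K; T would additionally require R to be reflexive. The strongest is K.

K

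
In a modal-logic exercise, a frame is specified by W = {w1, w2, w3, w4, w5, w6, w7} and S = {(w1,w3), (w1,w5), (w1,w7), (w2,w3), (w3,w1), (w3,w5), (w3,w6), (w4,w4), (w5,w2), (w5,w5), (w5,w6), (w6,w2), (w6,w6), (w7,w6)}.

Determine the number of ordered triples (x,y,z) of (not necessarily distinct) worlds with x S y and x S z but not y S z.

Enumerating: (w1,w3,w3), (w1,w3,w7), (w1,w5,w3), (w1,w5,w7), (w1,w7,w3), (w1,w7,w5), (w1,w7,w7), (w2,w3,w3), (w3,w1,w1), (w3,w1,w6), (w3,w5,w1), (w3,w6,w1), … and 7 more.
Total: 19.

19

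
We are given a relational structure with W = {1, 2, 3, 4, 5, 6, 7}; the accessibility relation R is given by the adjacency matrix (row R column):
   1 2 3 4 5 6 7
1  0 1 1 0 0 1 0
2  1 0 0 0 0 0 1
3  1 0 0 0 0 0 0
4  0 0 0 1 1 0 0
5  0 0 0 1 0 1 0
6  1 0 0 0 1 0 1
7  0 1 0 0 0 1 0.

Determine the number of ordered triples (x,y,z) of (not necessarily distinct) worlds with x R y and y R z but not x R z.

31

Enumerating: (1,2,1), (1,2,7), (1,3,1), (1,6,1), (1,6,5), (1,6,7), (2,1,2), (2,1,3), (2,1,6), (2,7,2), (2,7,6), (3,1,2), … and 19 more.
Total: 31.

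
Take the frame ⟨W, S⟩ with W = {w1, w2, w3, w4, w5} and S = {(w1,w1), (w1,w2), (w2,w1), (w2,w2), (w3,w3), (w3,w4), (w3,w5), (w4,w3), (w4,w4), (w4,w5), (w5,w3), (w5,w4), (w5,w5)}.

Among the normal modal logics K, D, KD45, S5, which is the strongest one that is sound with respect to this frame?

S5

Serial (axiom D): yes — every world has a successor (e.g. w1 S w1).
Euclidean (axiom 5): yes — any two successors of a common world are S-related.
Transitive (axiom 4): yes — every two-step S-path is closed by a direct edge.
Reflexive (axiom T): yes — every world is S-related to itself.
So F validates K, D, KD45, S5. The strongest is S5.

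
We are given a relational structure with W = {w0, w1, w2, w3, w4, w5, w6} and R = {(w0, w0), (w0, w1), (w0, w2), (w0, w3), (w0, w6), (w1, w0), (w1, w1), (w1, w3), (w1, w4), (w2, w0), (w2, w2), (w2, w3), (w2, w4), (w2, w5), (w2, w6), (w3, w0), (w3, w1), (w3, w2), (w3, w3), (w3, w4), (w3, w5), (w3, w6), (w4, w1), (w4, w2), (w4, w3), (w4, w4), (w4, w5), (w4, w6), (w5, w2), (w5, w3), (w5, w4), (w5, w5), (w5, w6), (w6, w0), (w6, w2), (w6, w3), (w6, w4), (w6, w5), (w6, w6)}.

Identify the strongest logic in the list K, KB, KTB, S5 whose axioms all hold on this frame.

KTB

Symmetric (axiom B): yes — every pair in R has its reverse in R.
Reflexive (axiom T): yes — every world is R-related to itself.
Euclidean (axiom 5): no — w0 R w1 and w0 R w2, but not w1 R w2.
So F validates K, KB, KTB; S5 would additionally require R to be Euclidean. The strongest is KTB.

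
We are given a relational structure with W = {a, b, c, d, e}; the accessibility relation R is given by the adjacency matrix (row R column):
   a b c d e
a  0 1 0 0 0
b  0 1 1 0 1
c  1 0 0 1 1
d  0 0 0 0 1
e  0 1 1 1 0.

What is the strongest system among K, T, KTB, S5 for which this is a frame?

K

Reflexive (axiom T): no — a is not related to itself.
Symmetric (axiom B): no — a R b but not b R a.
Euclidean (axiom 5): no — c R a and c R d, but not a R d.
So F validates K; T would additionally require R to be reflexive. The strongest is K.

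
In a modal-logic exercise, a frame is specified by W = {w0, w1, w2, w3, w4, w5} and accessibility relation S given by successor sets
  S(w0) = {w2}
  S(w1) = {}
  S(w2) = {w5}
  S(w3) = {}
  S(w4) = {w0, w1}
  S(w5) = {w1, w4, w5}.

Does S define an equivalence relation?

No

Reflexive: no — w0 is not related to itself.
Symmetric: no — w0 S w2 but not w2 S w0.
Transitive: no — w0 S w2 and w2 S w5, but not w0 S w5.
So S is not an equivalence relation.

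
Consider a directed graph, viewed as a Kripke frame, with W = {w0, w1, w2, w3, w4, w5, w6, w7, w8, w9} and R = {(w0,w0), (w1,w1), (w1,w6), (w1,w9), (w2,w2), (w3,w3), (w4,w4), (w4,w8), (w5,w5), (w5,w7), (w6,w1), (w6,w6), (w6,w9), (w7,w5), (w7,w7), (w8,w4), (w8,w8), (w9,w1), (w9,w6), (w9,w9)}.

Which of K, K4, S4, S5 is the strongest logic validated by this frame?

Transitive (axiom 4): yes — every two-step R-path is closed by a direct edge.
Reflexive (axiom T): yes — every world is R-related to itself.
Euclidean (axiom 5): yes — any two successors of a common world are R-related.
So F validates K, K4, S4, S5. The strongest is S5.

S5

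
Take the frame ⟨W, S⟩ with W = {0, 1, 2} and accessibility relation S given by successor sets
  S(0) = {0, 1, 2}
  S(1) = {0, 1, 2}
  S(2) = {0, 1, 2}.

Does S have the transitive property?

Transitive: yes — every two-step S-path is closed by a direct edge.

Yes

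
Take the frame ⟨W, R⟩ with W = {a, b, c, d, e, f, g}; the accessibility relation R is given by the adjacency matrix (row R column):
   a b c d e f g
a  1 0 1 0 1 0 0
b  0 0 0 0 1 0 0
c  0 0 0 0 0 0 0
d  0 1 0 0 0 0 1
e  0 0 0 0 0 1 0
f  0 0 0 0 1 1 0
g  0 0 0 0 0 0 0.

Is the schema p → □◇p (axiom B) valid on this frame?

By correspondence theory, B is valid on a frame iff R is symmetric.
Symmetric: no — a R c but not c R a.

No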